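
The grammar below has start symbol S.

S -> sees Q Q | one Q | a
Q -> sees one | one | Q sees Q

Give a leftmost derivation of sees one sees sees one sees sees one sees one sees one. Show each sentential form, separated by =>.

S => sees Q Q => sees Q sees Q Q => sees Q sees Q sees Q Q => sees Q sees Q sees Q sees Q Q => sees one sees Q sees Q sees Q Q => sees one sees sees one sees Q sees Q Q => sees one sees sees one sees sees one sees Q Q => sees one sees sees one sees sees one sees one Q => sees one sees sees one sees sees one sees one sees one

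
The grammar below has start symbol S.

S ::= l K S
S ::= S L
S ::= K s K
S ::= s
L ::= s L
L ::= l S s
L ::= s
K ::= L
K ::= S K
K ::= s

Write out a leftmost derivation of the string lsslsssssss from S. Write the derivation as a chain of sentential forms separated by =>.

S => lKS => lSKS => lSLKS => lsLKS => lssLKS => lsslSsKS => lsslKsKsKS => lsslLsKsKS => lsslsLsKsKS => lsslsssKsKS => lsslsssLsKS => lsslsssssKS => lsslssssssS => lsslsssssss

S => lKS   [S ::= l K S]
lKS => lSKS   [K ::= S K]
lSKS => lSLKS   [S ::= S L]
lSLKS => lsLKS   [S ::= s]
lsLKS => lssLKS   [L ::= s L]
lssLKS => lsslSsKS   [L ::= l S s]
lsslSsKS => lsslKsKsKS   [S ::= K s K]
lsslKsKsKS => lsslLsKsKS   [K ::= L]
lsslLsKsKS => lsslsLsKsKS   [L ::= s L]
lsslsLsKsKS => lsslsssKsKS   [L ::= s]
lsslsssKsKS => lsslsssLsKS   [K ::= L]
lsslsssLsKS => lsslsssssKS   [L ::= s]
lsslsssssKS => lsslssssssS   [K ::= s]
lsslssssssS => lsslsssssss   [S ::= s]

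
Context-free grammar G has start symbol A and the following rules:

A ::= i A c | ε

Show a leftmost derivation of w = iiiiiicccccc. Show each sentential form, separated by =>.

A=>iAc=>iiAcc=>iiiAccc=>iiiiAcccc=>iiiiiAccccc=>iiiiiiAcccccc=>iiiiiicccccc

A => iAc   [A ::= i A c]
iAc => iiAcc   [A ::= i A c]
iiAcc => iiiAccc   [A ::= i A c]
iiiAccc => iiiiAcccc   [A ::= i A c]
iiiiAcccc => iiiiiAccccc   [A ::= i A c]
iiiiiAccccc => iiiiiiAcccccc   [A ::= i A c]
iiiiiiAcccccc => iiiiiicccccc   [A ::= ε]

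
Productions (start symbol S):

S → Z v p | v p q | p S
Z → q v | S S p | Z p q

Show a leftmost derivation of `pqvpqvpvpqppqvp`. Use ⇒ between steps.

S ⇒ pS ⇒ pZvp ⇒ pZpqvp ⇒ pSSppqvp ⇒ pZvpSppqvp ⇒ pZpqvpSppqvp ⇒ pqvpqvpSppqvp ⇒ pqvpqvpvpqppqvp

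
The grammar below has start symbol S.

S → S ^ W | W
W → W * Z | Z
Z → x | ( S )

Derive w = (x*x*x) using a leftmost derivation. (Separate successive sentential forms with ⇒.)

S⇒W⇒Z⇒(S)⇒(W)⇒(W*Z)⇒(W*Z*Z)⇒(Z*Z*Z)⇒(x*Z*Z)⇒(x*x*Z)⇒(x*x*x)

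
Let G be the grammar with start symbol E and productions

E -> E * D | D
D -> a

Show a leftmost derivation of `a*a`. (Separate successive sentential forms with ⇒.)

E⇒E*D⇒D*D⇒a*D⇒a*a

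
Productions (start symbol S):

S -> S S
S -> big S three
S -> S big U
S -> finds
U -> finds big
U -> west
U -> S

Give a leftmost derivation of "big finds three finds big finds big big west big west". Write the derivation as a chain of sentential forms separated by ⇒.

S ⇒ S big U ⇒ S big U big U ⇒ S big U big U big U ⇒ S S big U big U big U ⇒ big S three S big U big U big U ⇒ big finds three S big U big U big U ⇒ big finds three finds big U big U big U ⇒ big finds three finds big finds big big U big U ⇒ big finds three finds big finds big big west big U ⇒ big finds three finds big finds big big west big west

S ⇒ S big U   [S -> S big U]
S big U ⇒ S big U big U   [S -> S big U]
S big U big U ⇒ S big U big U big U   [S -> S big U]
S big U big U big U ⇒ S S big U big U big U   [S -> S S]
S S big U big U big U ⇒ big S three S big U big U big U   [S -> big S three]
big S three S big U big U big U ⇒ big finds three S big U big U big U   [S -> finds]
big finds three S big U big U big U ⇒ big finds three finds big U big U big U   [S -> finds]
big finds three finds big U big U big U ⇒ big finds three finds big finds big big U big U   [U -> finds big]
big finds three finds big finds big big U big U ⇒ big finds three finds big finds big big west big U   [U -> west]
big finds three finds big finds big big west big U ⇒ big finds three finds big finds big big west big west   [U -> west]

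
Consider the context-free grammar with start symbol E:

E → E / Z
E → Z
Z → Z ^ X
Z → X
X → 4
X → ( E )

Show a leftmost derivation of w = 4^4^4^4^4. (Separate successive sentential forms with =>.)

E => Z => Z^X => Z^X^X => Z^X^X^X => Z^X^X^X^X => X^X^X^X^X => 4^X^X^X^X => 4^4^X^X^X => 4^4^4^X^X => 4^4^4^4^X => 4^4^4^4^4

E => Z   [E → Z]
Z => Z^X   [Z → Z ^ X]
Z^X => Z^X^X   [Z → Z ^ X]
Z^X^X => Z^X^X^X   [Z → Z ^ X]
Z^X^X^X => Z^X^X^X^X   [Z → Z ^ X]
Z^X^X^X^X => X^X^X^X^X   [Z → X]
X^X^X^X^X => 4^X^X^X^X   [X → 4]
4^X^X^X^X => 4^4^X^X^X   [X → 4]
4^4^X^X^X => 4^4^4^X^X   [X → 4]
4^4^4^X^X => 4^4^4^4^X   [X → 4]
4^4^4^4^X => 4^4^4^4^4   [X → 4]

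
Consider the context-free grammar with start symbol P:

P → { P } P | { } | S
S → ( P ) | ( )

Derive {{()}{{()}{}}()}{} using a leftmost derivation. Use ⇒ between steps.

P ⇒ {P}P ⇒ {{P}P}P ⇒ {{S}P}P ⇒ {{()}P}P ⇒ {{()}{P}P}P ⇒ {{()}{{P}P}P}P ⇒ {{()}{{S}P}P}P ⇒ {{()}{{()}P}P}P ⇒ {{()}{{()}{}}P}P ⇒ {{()}{{()}{}}S}P ⇒ {{()}{{()}{}}()}P ⇒ {{()}{{()}{}}()}{}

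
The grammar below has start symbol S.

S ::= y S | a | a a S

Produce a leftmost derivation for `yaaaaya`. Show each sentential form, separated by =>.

S => yS => yaaS => yaaaaS => yaaaayS => yaaaaya

S => yS   [S ::= y S]
yS => yaaS   [S ::= a a S]
yaaS => yaaaaS   [S ::= a a S]
yaaaaS => yaaaayS   [S ::= y S]
yaaaayS => yaaaaya   [S ::= a]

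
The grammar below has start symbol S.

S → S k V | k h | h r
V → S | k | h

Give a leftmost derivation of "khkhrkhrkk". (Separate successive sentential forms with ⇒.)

S ⇒ SkV ⇒ khkV ⇒ khkS ⇒ khkSkV ⇒ khkSkVkV ⇒ khkhrkVkV ⇒ khkhrkSkV ⇒ khkhrkhrkV ⇒ khkhrkhrkk

S ⇒ SkV   [S → S k V]
SkV ⇒ khkV   [S → k h]
khkV ⇒ khkS   [V → S]
khkS ⇒ khkSkV   [S → S k V]
khkSkV ⇒ khkSkVkV   [S → S k V]
khkSkVkV ⇒ khkhrkVkV   [S → h r]
khkhrkVkV ⇒ khkhrkSkV   [V → S]
khkhrkSkV ⇒ khkhrkhrkV   [S → h r]
khkhrkhrkV ⇒ khkhrkhrkk   [V → k]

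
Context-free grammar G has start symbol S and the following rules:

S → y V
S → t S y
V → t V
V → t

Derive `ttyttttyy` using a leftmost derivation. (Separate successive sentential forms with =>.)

S=>tSy=>ttSyy=>ttyVyy=>ttytVyy=>ttyttVyy=>ttytttVyy=>ttyttttyy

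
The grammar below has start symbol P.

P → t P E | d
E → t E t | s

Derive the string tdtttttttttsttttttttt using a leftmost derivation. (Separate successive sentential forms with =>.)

P => tPE => tdE => tdtEt => tdttEtt => tdtttEttt => tdttttEtttt => tdtttttEttttt => tdttttttEtttttt => tdtttttttEttttttt => tdttttttttEtttttttt => tdtttttttttEttttttttt => tdtttttttttsttttttttt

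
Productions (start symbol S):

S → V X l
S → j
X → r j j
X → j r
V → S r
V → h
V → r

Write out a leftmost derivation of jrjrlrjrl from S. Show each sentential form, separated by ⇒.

S ⇒ VXl   [S → V X l]
VXl ⇒ SrXl   [V → S r]
SrXl ⇒ VXlrXl   [S → V X l]
VXlrXl ⇒ SrXlrXl   [V → S r]
SrXlrXl ⇒ jrXlrXl   [S → j]
jrXlrXl ⇒ jrjrlrXl   [X → j r]
jrjrlrXl ⇒ jrjrlrjrl   [X → j r]

S ⇒ VXl ⇒ SrXl ⇒ VXlrXl ⇒ SrXlrXl ⇒ jrXlrXl ⇒ jrjrlrXl ⇒ jrjrlrjrl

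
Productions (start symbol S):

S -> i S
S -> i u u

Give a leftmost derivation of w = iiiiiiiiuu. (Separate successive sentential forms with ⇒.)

S⇒iS⇒iiS⇒iiiS⇒iiiiS⇒iiiiiS⇒iiiiiiS⇒iiiiiiiS⇒iiiiiiiiuu

S ⇒ iS   [S -> i S]
iS ⇒ iiS   [S -> i S]
iiS ⇒ iiiS   [S -> i S]
iiiS ⇒ iiiiS   [S -> i S]
iiiiS ⇒ iiiiiS   [S -> i S]
iiiiiS ⇒ iiiiiiS   [S -> i S]
iiiiiiS ⇒ iiiiiiiS   [S -> i S]
iiiiiiiS ⇒ iiiiiiiiuu   [S -> i u u]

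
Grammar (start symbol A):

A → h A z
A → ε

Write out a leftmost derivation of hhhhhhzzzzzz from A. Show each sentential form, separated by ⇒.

A ⇒ hAz   [A → h A z]
hAz ⇒ hhAzz   [A → h A z]
hhAzz ⇒ hhhAzzz   [A → h A z]
hhhAzzz ⇒ hhhhAzzzz   [A → h A z]
hhhhAzzzz ⇒ hhhhhAzzzzz   [A → h A z]
hhhhhAzzzzz ⇒ hhhhhhAzzzzzz   [A → h A z]
hhhhhhAzzzzzz ⇒ hhhhhhzzzzzz   [A → ε]

A ⇒ hAz ⇒ hhAzz ⇒ hhhAzzz ⇒ hhhhAzzzz ⇒ hhhhhAzzzzz ⇒ hhhhhhAzzzzzz ⇒ hhhhhhzzzzzz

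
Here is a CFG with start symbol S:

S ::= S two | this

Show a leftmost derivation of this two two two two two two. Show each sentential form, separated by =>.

S => S two => S two two => S two two two => S two two two two => S two two two two two => S two two two two two two => this two two two two two two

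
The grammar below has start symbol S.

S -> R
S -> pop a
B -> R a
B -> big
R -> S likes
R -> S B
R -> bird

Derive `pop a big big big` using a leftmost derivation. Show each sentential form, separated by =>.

S => R   [S -> R]
R => S B   [R -> S B]
S B => R B   [S -> R]
R B => S B B   [R -> S B]
S B B => R B B   [S -> R]
R B B => S B B B   [R -> S B]
S B B B => pop a B B B   [S -> pop a]
pop a B B B => pop a big B B   [B -> big]
pop a big B B => pop a big big B   [B -> big]
pop a big big B => pop a big big big   [B -> big]

S => R => S B => R B => S B B => R B B => S B B B => pop a B B B => pop a big B B => pop a big big B => pop a big big big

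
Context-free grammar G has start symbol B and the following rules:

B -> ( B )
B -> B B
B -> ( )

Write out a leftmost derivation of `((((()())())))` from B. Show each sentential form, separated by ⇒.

B ⇒ (B)   [B -> ( B )]
(B) ⇒ ((B))   [B -> ( B )]
((B)) ⇒ (((B)))   [B -> ( B )]
(((B))) ⇒ (((BB)))   [B -> B B]
(((BB))) ⇒ ((((B)B)))   [B -> ( B )]
((((B)B))) ⇒ ((((BB)B)))   [B -> B B]
((((BB)B))) ⇒ ((((()B)B)))   [B -> ( )]
((((()B)B))) ⇒ ((((()())B)))   [B -> ( )]
((((()())B))) ⇒ ((((()())())))   [B -> ( )]

B⇒(B)⇒((B))⇒(((B)))⇒(((BB)))⇒((((B)B)))⇒((((BB)B)))⇒((((()B)B)))⇒((((()())B)))⇒((((()())())))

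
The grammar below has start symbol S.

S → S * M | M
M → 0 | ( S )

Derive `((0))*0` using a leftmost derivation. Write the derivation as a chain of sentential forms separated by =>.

S => S*M => M*M => (S)*M => (M)*M => ((S))*M => ((M))*M => ((0))*M => ((0))*0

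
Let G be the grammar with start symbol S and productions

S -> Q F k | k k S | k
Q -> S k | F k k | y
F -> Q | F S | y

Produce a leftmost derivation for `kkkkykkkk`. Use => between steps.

S => QFk   [S -> Q F k]
QFk => SkFk   [Q -> S k]
SkFk => kkSkFk   [S -> k k S]
kkSkFk => kkkkFk   [S -> k]
kkkkFk => kkkkFSk   [F -> F S]
kkkkFSk => kkkkFSSk   [F -> F S]
kkkkFSSk => kkkkFSSSk   [F -> F S]
kkkkFSSSk => kkkkQSSSk   [F -> Q]
kkkkQSSSk => kkkkySSSk   [Q -> y]
kkkkySSSk => kkkkykSSk   [S -> k]
kkkkykSSk => kkkkykkSk   [S -> k]
kkkkykkSk => kkkkykkkk   [S -> k]

S => QFk => SkFk => kkSkFk => kkkkFk => kkkkFSk => kkkkFSSk => kkkkFSSSk => kkkkQSSSk => kkkkySSSk => kkkkykSSk => kkkkykkSk => kkkkykkkk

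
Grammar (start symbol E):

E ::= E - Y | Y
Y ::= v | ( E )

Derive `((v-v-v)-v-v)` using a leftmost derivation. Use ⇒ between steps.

E ⇒ Y   [E ::= Y]
Y ⇒ (E)   [Y ::= ( E )]
(E) ⇒ (E-Y)   [E ::= E - Y]
(E-Y) ⇒ (E-Y-Y)   [E ::= E - Y]
(E-Y-Y) ⇒ (Y-Y-Y)   [E ::= Y]
(Y-Y-Y) ⇒ ((E)-Y-Y)   [Y ::= ( E )]
((E)-Y-Y) ⇒ ((E-Y)-Y-Y)   [E ::= E - Y]
((E-Y)-Y-Y) ⇒ ((E-Y-Y)-Y-Y)   [E ::= E - Y]
((E-Y-Y)-Y-Y) ⇒ ((Y-Y-Y)-Y-Y)   [E ::= Y]
((Y-Y-Y)-Y-Y) ⇒ ((v-Y-Y)-Y-Y)   [Y ::= v]
((v-Y-Y)-Y-Y) ⇒ ((v-v-Y)-Y-Y)   [Y ::= v]
((v-v-Y)-Y-Y) ⇒ ((v-v-v)-Y-Y)   [Y ::= v]
((v-v-v)-Y-Y) ⇒ ((v-v-v)-v-Y)   [Y ::= v]
((v-v-v)-v-Y) ⇒ ((v-v-v)-v-v)   [Y ::= v]

E⇒Y⇒(E)⇒(E-Y)⇒(E-Y-Y)⇒(Y-Y-Y)⇒((E)-Y-Y)⇒((E-Y)-Y-Y)⇒((E-Y-Y)-Y-Y)⇒((Y-Y-Y)-Y-Y)⇒((v-Y-Y)-Y-Y)⇒((v-v-Y)-Y-Y)⇒((v-v-v)-Y-Y)⇒((v-v-v)-v-Y)⇒((v-v-v)-v-v)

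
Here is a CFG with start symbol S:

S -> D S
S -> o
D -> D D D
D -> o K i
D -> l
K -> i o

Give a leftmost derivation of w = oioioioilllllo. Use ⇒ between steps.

S ⇒ DS   [S -> D S]
DS ⇒ DDDS   [D -> D D D]
DDDS ⇒ oKiDDS   [D -> o K i]
oKiDDS ⇒ oioiDDS   [K -> i o]
oioiDDS ⇒ oioiDDDDS   [D -> D D D]
oioiDDDDS ⇒ oioiDDDDDDS   [D -> D D D]
oioiDDDDDDS ⇒ oioioKiDDDDDS   [D -> o K i]
oioioKiDDDDDS ⇒ oioioioiDDDDDS   [K -> i o]
oioioioiDDDDDS ⇒ oioioioilDDDDS   [D -> l]
oioioioilDDDDS ⇒ oioioioillDDDS   [D -> l]
oioioioillDDDS ⇒ oioioioilllDDS   [D -> l]
oioioioilllDDS ⇒ oioioioillllDS   [D -> l]
oioioioillllDS ⇒ oioioioilllllS   [D -> l]
oioioioilllllS ⇒ oioioioilllllo   [S -> o]

S ⇒ DS ⇒ DDDS ⇒ oKiDDS ⇒ oioiDDS ⇒ oioiDDDDS ⇒ oioiDDDDDDS ⇒ oioioKiDDDDDS ⇒ oioioioiDDDDDS ⇒ oioioioilDDDDS ⇒ oioioioillDDDS ⇒ oioioioilllDDS ⇒ oioioioillllDS ⇒ oioioioilllllS ⇒ oioioioilllllo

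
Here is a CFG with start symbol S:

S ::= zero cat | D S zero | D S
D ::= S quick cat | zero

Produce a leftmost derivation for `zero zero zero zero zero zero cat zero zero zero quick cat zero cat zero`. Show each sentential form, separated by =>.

S => D S zero   [S ::= D S zero]
D S zero => S quick cat S zero   [D ::= S quick cat]
S quick cat S zero => D S quick cat S zero   [S ::= D S]
D S quick cat S zero => zero S quick cat S zero   [D ::= zero]
zero S quick cat S zero => zero D S zero quick cat S zero   [S ::= D S zero]
zero D S zero quick cat S zero => zero zero S zero quick cat S zero   [D ::= zero]
zero zero S zero quick cat S zero => zero zero D S zero quick cat S zero   [S ::= D S]
zero zero D S zero quick cat S zero => zero zero zero S zero quick cat S zero   [D ::= zero]
zero zero zero S zero quick cat S zero => zero zero zero D S zero zero quick cat S zero   [S ::= D S zero]
zero zero zero D S zero zero quick cat S zero => zero zero zero zero S zero zero quick cat S zero   [D ::= zero]
zero zero zero zero S zero zero quick cat S zero => zero zero zero zero D S zero zero zero quick cat S zero   [S ::= D S zero]
zero zero zero zero D S zero zero zero quick cat S zero => zero zero zero zero zero S zero zero zero quick cat S zero   [D ::= zero]
zero zero zero zero zero S zero zero zero quick cat S zero => zero zero zero zero zero zero cat zero zero zero quick cat S zero   [S ::= zero cat]
zero zero zero zero zero zero cat zero zero zero quick cat S zero => zero zero zero zero zero zero cat zero zero zero quick cat zero cat zero   [S ::= zero cat]

S => D S zero => S quick cat S zero => D S quick cat S zero => zero S quick cat S zero => zero D S zero quick cat S zero => zero zero S zero quick cat S zero => zero zero D S zero quick cat S zero => zero zero zero S zero quick cat S zero => zero zero zero D S zero zero quick cat S zero => zero zero zero zero S zero zero quick cat S zero => zero zero zero zero D S zero zero zero quick cat S zero => zero zero zero zero zero S zero zero zero quick cat S zero => zero zero zero zero zero zero cat zero zero zero quick cat S zero => zero zero zero zero zero zero cat zero zero zero quick cat zero cat zero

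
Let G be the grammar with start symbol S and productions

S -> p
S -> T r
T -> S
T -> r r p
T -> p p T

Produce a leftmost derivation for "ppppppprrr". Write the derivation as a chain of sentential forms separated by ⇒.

S ⇒ Tr ⇒ Sr ⇒ Trr ⇒ ppTrr ⇒ ppppTrr ⇒ ppppSrr ⇒ ppppTrrr ⇒ ppppppTrrr ⇒ ppppppSrrr ⇒ ppppppprrr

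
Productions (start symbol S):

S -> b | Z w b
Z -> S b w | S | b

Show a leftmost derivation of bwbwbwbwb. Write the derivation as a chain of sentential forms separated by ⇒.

S ⇒ Zwb ⇒ Swb ⇒ Zwbwb ⇒ Swbwb ⇒ Zwbwbwb ⇒ Swbwbwb ⇒ Zwbwbwbwb ⇒ Swbwbwbwb ⇒ bwbwbwbwb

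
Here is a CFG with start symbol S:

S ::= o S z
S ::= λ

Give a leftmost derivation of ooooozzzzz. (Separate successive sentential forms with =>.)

S=>oSz=>ooSzz=>oooSzzz=>ooooSzzzz=>oooooSzzzzz=>ooooozzzzz

S => oSz   [S ::= o S z]
oSz => ooSzz   [S ::= o S z]
ooSzz => oooSzzz   [S ::= o S z]
oooSzzz => ooooSzzzz   [S ::= o S z]
ooooSzzzz => oooooSzzzzz   [S ::= o S z]
oooooSzzzzz => ooooozzzzz   [S ::= λ]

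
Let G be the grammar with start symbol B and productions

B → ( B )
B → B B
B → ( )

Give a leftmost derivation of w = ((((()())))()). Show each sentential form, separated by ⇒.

B ⇒ (B)   [B → ( B )]
(B) ⇒ (BB)   [B → B B]
(BB) ⇒ ((B)B)   [B → ( B )]
((B)B) ⇒ (((B))B)   [B → ( B )]
(((B))B) ⇒ ((((B)))B)   [B → ( B )]
((((B)))B) ⇒ ((((BB)))B)   [B → B B]
((((BB)))B) ⇒ ((((()B)))B)   [B → ( )]
((((()B)))B) ⇒ ((((()())))B)   [B → ( )]
((((()())))B) ⇒ ((((()())))())   [B → ( )]

B⇒(B)⇒(BB)⇒((B)B)⇒(((B))B)⇒((((B)))B)⇒((((BB)))B)⇒((((()B)))B)⇒((((()())))B)⇒((((()())))())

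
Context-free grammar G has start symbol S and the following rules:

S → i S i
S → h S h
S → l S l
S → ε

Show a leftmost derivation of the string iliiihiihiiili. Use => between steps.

S => iSi   [S → i S i]
iSi => ilSli   [S → l S l]
ilSli => iliSili   [S → i S i]
iliSili => iliiSiili   [S → i S i]
iliiSiili => iliiiSiiili   [S → i S i]
iliiiSiiili => iliiihShiiili   [S → h S h]
iliiihShiiili => iliiihiSihiiili   [S → i S i]
iliiihiSihiiili => iliiihiihiiili   [S → ε]

S => iSi => ilSli => iliSili => iliiSiili => iliiiSiiili => iliiihShiiili => iliiihiSihiiili => iliiihiihiiili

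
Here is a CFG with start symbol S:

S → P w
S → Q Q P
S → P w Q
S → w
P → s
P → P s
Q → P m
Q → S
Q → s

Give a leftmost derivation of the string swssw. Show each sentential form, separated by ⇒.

S ⇒ PwQ   [S → P w Q]
PwQ ⇒ swQ   [P → s]
swQ ⇒ swS   [Q → S]
swS ⇒ swPw   [S → P w]
swPw ⇒ swPsw   [P → P s]
swPsw ⇒ swssw   [P → s]

S ⇒ PwQ ⇒ swQ ⇒ swS ⇒ swPw ⇒ swPsw ⇒ swssw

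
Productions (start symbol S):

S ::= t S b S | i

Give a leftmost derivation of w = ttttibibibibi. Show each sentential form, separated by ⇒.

S⇒tSbS⇒ttSbSbS⇒tttSbSbSbS⇒ttttSbSbSbSbS⇒ttttibSbSbSbS⇒ttttibibSbSbS⇒ttttibibibSbS⇒ttttibibibibS⇒ttttibibibibi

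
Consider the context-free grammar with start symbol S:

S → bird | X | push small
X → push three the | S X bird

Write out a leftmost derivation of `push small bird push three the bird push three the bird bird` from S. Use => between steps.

S => X => S X bird => push small X bird => push small S X bird bird => push small X X bird bird => push small S X bird X bird bird => push small bird X bird X bird bird => push small bird push three the bird X bird bird => push small bird push three the bird push three the bird bird

S => X   [S → X]
X => S X bird   [X → S X bird]
S X bird => push small X bird   [S → push small]
push small X bird => push small S X bird bird   [X → S X bird]
push small S X bird bird => push small X X bird bird   [S → X]
push small X X bird bird => push small S X bird X bird bird   [X → S X bird]
push small S X bird X bird bird => push small bird X bird X bird bird   [S → bird]
push small bird X bird X bird bird => push small bird push three the bird X bird bird   [X → push three the]
push small bird push three the bird X bird bird => push small bird push three the bird push three the bird bird   [X → push three the]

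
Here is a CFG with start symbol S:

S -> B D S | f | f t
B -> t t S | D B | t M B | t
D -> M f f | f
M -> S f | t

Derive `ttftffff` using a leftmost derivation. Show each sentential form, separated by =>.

S => BDS => ttSDS => ttBDSDS => ttDBDSDS => ttfBDSDS => ttftDSDS => ttftfSDS => ttftffDS => ttftfffS => ttftffff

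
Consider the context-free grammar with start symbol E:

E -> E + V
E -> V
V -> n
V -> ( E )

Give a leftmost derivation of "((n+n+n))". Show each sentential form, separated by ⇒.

E ⇒ V ⇒ (E) ⇒ (V) ⇒ ((E)) ⇒ ((E+V)) ⇒ ((E+V+V)) ⇒ ((V+V+V)) ⇒ ((n+V+V)) ⇒ ((n+n+V)) ⇒ ((n+n+n))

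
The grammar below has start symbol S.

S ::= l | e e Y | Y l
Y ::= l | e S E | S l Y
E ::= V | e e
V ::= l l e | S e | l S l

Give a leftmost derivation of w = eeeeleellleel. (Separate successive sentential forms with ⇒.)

S ⇒ Yl   [S ::= Y l]
Yl ⇒ eSEl   [Y ::= e S E]
eSEl ⇒ eeeYEl   [S ::= e e Y]
eeeYEl ⇒ eeeSlYEl   [Y ::= S l Y]
eeeSlYEl ⇒ eeeYllYEl   [S ::= Y l]
eeeYllYEl ⇒ eeeeSEllYEl   [Y ::= e S E]
eeeeSEllYEl ⇒ eeeelEllYEl   [S ::= l]
eeeelEllYEl ⇒ eeeeleellYEl   [E ::= e e]
eeeeleellYEl ⇒ eeeeleelllEl   [Y ::= l]
eeeeleelllEl ⇒ eeeeleellleel   [E ::= e e]

S ⇒ Yl ⇒ eSEl ⇒ eeeYEl ⇒ eeeSlYEl ⇒ eeeYllYEl ⇒ eeeeSEllYEl ⇒ eeeelEllYEl ⇒ eeeeleellYEl ⇒ eeeeleelllEl ⇒ eeeeleellleel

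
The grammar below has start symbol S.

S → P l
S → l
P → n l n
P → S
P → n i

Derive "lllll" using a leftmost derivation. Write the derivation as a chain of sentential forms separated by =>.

S => Pl   [S → P l]
Pl => Sl   [P → S]
Sl => Pll   [S → P l]
Pll => Sll   [P → S]
Sll => Plll   [S → P l]
Plll => Slll   [P → S]
Slll => Pllll   [S → P l]
Pllll => Sllll   [P → S]
Sllll => lllll   [S → l]

S => Pl => Sl => Pll => Sll => Plll => Slll => Pllll => Sllll => lllll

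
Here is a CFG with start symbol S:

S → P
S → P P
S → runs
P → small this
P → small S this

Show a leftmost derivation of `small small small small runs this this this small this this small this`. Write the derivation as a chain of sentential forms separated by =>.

S => P P   [S → P P]
P P => small S this P   [P → small S this]
small S this P => small P P this P   [S → P P]
small P P this P => small small S this P this P   [P → small S this]
small small S this P this P => small small P this P this P   [S → P]
small small P this P this P => small small small S this this P this P   [P → small S this]
small small small S this this P this P => small small small P this this P this P   [S → P]
small small small P this this P this P => small small small small S this this this P this P   [P → small S this]
small small small small S this this this P this P => small small small small runs this this this P this P   [S → runs]
small small small small runs this this this P this P => small small small small runs this this this small this this P   [P → small this]
small small small small runs this this this small this this P => small small small small runs this this this small this this small this   [P → small this]

S => P P => small S this P => small P P this P => small small S this P this P => small small P this P this P => small small small S this this P this P => small small small P this this P this P => small small small small S this this this P this P => small small small small runs this this this P this P => small small small small runs this this this small this this P => small small small small runs this this this small this this small this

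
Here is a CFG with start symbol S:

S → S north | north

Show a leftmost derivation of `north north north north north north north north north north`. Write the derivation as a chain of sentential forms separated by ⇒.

S ⇒ S north ⇒ S north north ⇒ S north north north ⇒ S north north north north ⇒ S north north north north north ⇒ S north north north north north north ⇒ S north north north north north north north ⇒ S north north north north north north north north ⇒ S north north north north north north north north north ⇒ north north north north north north north north north north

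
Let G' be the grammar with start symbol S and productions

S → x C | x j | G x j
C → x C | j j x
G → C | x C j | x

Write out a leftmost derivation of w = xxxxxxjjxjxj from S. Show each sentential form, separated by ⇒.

S⇒Gxj⇒xCjxj⇒xxCjxj⇒xxxCjxj⇒xxxxCjxj⇒xxxxxCjxj⇒xxxxxxCjxj⇒xxxxxxjjxjxj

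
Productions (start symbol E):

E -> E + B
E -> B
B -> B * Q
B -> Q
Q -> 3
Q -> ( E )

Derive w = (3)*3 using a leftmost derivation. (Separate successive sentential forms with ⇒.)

E ⇒ B ⇒ B*Q ⇒ Q*Q ⇒ (E)*Q ⇒ (B)*Q ⇒ (Q)*Q ⇒ (3)*Q ⇒ (3)*3

E ⇒ B   [E -> B]
B ⇒ B*Q   [B -> B * Q]
B*Q ⇒ Q*Q   [B -> Q]
Q*Q ⇒ (E)*Q   [Q -> ( E )]
(E)*Q ⇒ (B)*Q   [E -> B]
(B)*Q ⇒ (Q)*Q   [B -> Q]
(Q)*Q ⇒ (3)*Q   [Q -> 3]
(3)*Q ⇒ (3)*3   [Q -> 3]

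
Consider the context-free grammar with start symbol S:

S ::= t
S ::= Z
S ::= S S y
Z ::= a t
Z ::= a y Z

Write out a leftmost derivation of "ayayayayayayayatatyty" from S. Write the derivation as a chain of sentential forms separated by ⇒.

S ⇒ SSy   [S ::= S S y]
SSy ⇒ SSySy   [S ::= S S y]
SSySy ⇒ ZSySy   [S ::= Z]
ZSySy ⇒ ayZSySy   [Z ::= a y Z]
ayZSySy ⇒ ayayZSySy   [Z ::= a y Z]
ayayZSySy ⇒ ayayayZSySy   [Z ::= a y Z]
ayayayZSySy ⇒ ayayayayZSySy   [Z ::= a y Z]
ayayayayZSySy ⇒ ayayayayayZSySy   [Z ::= a y Z]
ayayayayayZSySy ⇒ ayayayayayayZSySy   [Z ::= a y Z]
ayayayayayayZSySy ⇒ ayayayayayayayZSySy   [Z ::= a y Z]
ayayayayayayayZSySy ⇒ ayayayayayayayatSySy   [Z ::= a t]
ayayayayayayayatSySy ⇒ ayayayayayayayatZySy   [S ::= Z]
ayayayayayayayatZySy ⇒ ayayayayayayayatatySy   [Z ::= a t]
ayayayayayayayatatySy ⇒ ayayayayayayayatatyty   [S ::= t]

S⇒SSy⇒SSySy⇒ZSySy⇒ayZSySy⇒ayayZSySy⇒ayayayZSySy⇒ayayayayZSySy⇒ayayayayayZSySy⇒ayayayayayayZSySy⇒ayayayayayayayZSySy⇒ayayayayayayayatSySy⇒ayayayayayayayatZySy⇒ayayayayayayayatatySy⇒ayayayayayayayatatyty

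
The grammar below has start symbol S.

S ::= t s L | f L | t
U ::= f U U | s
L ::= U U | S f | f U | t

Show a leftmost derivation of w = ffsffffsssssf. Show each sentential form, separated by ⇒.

S ⇒ fL   [S ::= f L]
fL ⇒ fSf   [L ::= S f]
fSf ⇒ ffLf   [S ::= f L]
ffLf ⇒ ffUUf   [L ::= U U]
ffUUf ⇒ ffsUf   [U ::= s]
ffsUf ⇒ ffsfUUf   [U ::= f U U]
ffsfUUf ⇒ ffsffUUUf   [U ::= f U U]
ffsffUUUf ⇒ ffsfffUUUUf   [U ::= f U U]
ffsfffUUUUf ⇒ ffsffffUUUUUf   [U ::= f U U]
ffsffffUUUUUf ⇒ ffsffffsUUUUf   [U ::= s]
ffsffffsUUUUf ⇒ ffsffffssUUUf   [U ::= s]
ffsffffssUUUf ⇒ ffsffffsssUUf   [U ::= s]
ffsffffsssUUf ⇒ ffsffffssssUf   [U ::= s]
ffsffffssssUf ⇒ ffsffffsssssf   [U ::= s]

S⇒fL⇒fSf⇒ffLf⇒ffUUf⇒ffsUf⇒ffsfUUf⇒ffsffUUUf⇒ffsfffUUUUf⇒ffsffffUUUUUf⇒ffsffffsUUUUf⇒ffsffffssUUUf⇒ffsffffsssUUf⇒ffsffffssssUf⇒ffsffffsssssf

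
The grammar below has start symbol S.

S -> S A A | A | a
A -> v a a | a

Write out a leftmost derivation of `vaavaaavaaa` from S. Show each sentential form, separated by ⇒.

S ⇒ SAA   [S -> S A A]
SAA ⇒ SAAAA   [S -> S A A]
SAAAA ⇒ AAAAA   [S -> A]
AAAAA ⇒ vaaAAAA   [A -> v a a]
vaaAAAA ⇒ vaavaaAAA   [A -> v a a]
vaavaaAAA ⇒ vaavaaaAA   [A -> a]
vaavaaaAA ⇒ vaavaaavaaA   [A -> v a a]
vaavaaavaaA ⇒ vaavaaavaaa   [A -> a]

S ⇒ SAA ⇒ SAAAA ⇒ AAAAA ⇒ vaaAAAA ⇒ vaavaaAAA ⇒ vaavaaaAA ⇒ vaavaaavaaA ⇒ vaavaaavaaa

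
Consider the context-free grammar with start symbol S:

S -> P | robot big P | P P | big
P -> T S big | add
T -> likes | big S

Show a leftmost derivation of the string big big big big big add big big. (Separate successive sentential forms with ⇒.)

S ⇒ P ⇒ T S big ⇒ big S S big ⇒ big P P S big ⇒ big T S big P S big ⇒ big big S S big P S big ⇒ big big big S big P S big ⇒ big big big big big P S big ⇒ big big big big big add S big ⇒ big big big big big add big big

S ⇒ P   [S -> P]
P ⇒ T S big   [P -> T S big]
T S big ⇒ big S S big   [T -> big S]
big S S big ⇒ big P P S big   [S -> P P]
big P P S big ⇒ big T S big P S big   [P -> T S big]
big T S big P S big ⇒ big big S S big P S big   [T -> big S]
big big S S big P S big ⇒ big big big S big P S big   [S -> big]
big big big S big P S big ⇒ big big big big big P S big   [S -> big]
big big big big big P S big ⇒ big big big big big add S big   [P -> add]
big big big big big add S big ⇒ big big big big big add big big   [S -> big]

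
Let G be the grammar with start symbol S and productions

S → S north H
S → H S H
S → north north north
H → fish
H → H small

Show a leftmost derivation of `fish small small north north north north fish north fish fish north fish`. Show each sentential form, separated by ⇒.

S ⇒ S north H ⇒ H S H north H ⇒ H small S H north H ⇒ H small small S H north H ⇒ fish small small S H north H ⇒ fish small small S north H H north H ⇒ fish small small S north H north H H north H ⇒ fish small small north north north north H north H H north H ⇒ fish small small north north north north fish north H H north H ⇒ fish small small north north north north fish north fish H north H ⇒ fish small small north north north north fish north fish fish north H ⇒ fish small small north north north north fish north fish fish north fish

S ⇒ S north H   [S → S north H]
S north H ⇒ H S H north H   [S → H S H]
H S H north H ⇒ H small S H north H   [H → H small]
H small S H north H ⇒ H small small S H north H   [H → H small]
H small small S H north H ⇒ fish small small S H north H   [H → fish]
fish small small S H north H ⇒ fish small small S north H H north H   [S → S north H]
fish small small S north H H north H ⇒ fish small small S north H north H H north H   [S → S north H]
fish small small S north H north H H north H ⇒ fish small small north north north north H north H H north H   [S → north north north]
fish small small north north north north H north H H north H ⇒ fish small small north north north north fish north H H north H   [H → fish]
fish small small north north north north fish north H H north H ⇒ fish small small north north north north fish north fish H north H   [H → fish]
fish small small north north north north fish north fish H north H ⇒ fish small small north north north north fish north fish fish north H   [H → fish]
fish small small north north north north fish north fish fish north H ⇒ fish small small north north north north fish north fish fish north fish   [H → fish]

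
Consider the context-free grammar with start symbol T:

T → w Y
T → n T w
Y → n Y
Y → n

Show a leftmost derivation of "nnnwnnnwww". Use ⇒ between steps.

T⇒nTw⇒nnTww⇒nnnTwww⇒nnnwYwww⇒nnnwnYwww⇒nnnwnnYwww⇒nnnwnnnwww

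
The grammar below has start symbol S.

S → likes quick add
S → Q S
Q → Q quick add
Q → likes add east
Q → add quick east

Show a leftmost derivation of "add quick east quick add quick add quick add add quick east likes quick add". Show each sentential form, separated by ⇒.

S ⇒ Q S ⇒ Q quick add S ⇒ Q quick add quick add S ⇒ Q quick add quick add quick add S ⇒ add quick east quick add quick add quick add S ⇒ add quick east quick add quick add quick add Q S ⇒ add quick east quick add quick add quick add add quick east S ⇒ add quick east quick add quick add quick add add quick east likes quick add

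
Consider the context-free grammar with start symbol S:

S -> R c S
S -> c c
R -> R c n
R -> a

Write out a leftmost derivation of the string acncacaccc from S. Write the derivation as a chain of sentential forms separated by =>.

S => RcS   [S -> R c S]
RcS => RcncS   [R -> R c n]
RcncS => acncS   [R -> a]
acncS => acncRcS   [S -> R c S]
acncRcS => acncacS   [R -> a]
acncacS => acncacRcS   [S -> R c S]
acncacRcS => acncacacS   [R -> a]
acncacacS => acncacaccc   [S -> c c]

S => RcS => RcncS => acncS => acncRcS => acncacS => acncacRcS => acncacacS => acncacaccc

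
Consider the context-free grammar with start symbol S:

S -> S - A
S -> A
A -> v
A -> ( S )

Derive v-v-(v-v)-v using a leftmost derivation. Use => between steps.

S => S-A   [S -> S - A]
S-A => S-A-A   [S -> S - A]
S-A-A => S-A-A-A   [S -> S - A]
S-A-A-A => A-A-A-A   [S -> A]
A-A-A-A => v-A-A-A   [A -> v]
v-A-A-A => v-v-A-A   [A -> v]
v-v-A-A => v-v-(S)-A   [A -> ( S )]
v-v-(S)-A => v-v-(S-A)-A   [S -> S - A]
v-v-(S-A)-A => v-v-(A-A)-A   [S -> A]
v-v-(A-A)-A => v-v-(v-A)-A   [A -> v]
v-v-(v-A)-A => v-v-(v-v)-A   [A -> v]
v-v-(v-v)-A => v-v-(v-v)-v   [A -> v]

S => S-A => S-A-A => S-A-A-A => A-A-A-A => v-A-A-A => v-v-A-A => v-v-(S)-A => v-v-(S-A)-A => v-v-(A-A)-A => v-v-(v-A)-A => v-v-(v-v)-A => v-v-(v-v)-v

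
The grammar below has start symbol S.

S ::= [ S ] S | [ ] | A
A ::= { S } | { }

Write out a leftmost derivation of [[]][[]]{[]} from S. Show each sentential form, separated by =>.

S => [S]S => [[]]S => [[]][S]S => [[]][[]]S => [[]][[]]A => [[]][[]]{S} => [[]][[]]{[]}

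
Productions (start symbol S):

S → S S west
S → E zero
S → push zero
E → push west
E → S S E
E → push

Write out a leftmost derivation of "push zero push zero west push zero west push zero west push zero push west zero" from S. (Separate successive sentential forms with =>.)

S => E zero   [S → E zero]
E zero => S S E zero   [E → S S E]
S S E zero => S S west S E zero   [S → S S west]
S S west S E zero => S S west S west S E zero   [S → S S west]
S S west S west S E zero => S S west S west S west S E zero   [S → S S west]
S S west S west S west S E zero => push zero S west S west S west S E zero   [S → push zero]
push zero S west S west S west S E zero => push zero push zero west S west S west S E zero   [S → push zero]
push zero push zero west S west S west S E zero => push zero push zero west E zero west S west S E zero   [S → E zero]
push zero push zero west E zero west S west S E zero => push zero push zero west push zero west S west S E zero   [E → push]
push zero push zero west push zero west S west S E zero => push zero push zero west push zero west push zero west S E zero   [S → push zero]
push zero push zero west push zero west push zero west S E zero => push zero push zero west push zero west push zero west push zero E zero   [S → push zero]
push zero push zero west push zero west push zero west push zero E zero => push zero push zero west push zero west push zero west push zero push west zero   [E → push west]

S => E zero => S S E zero => S S west S E zero => S S west S west S E zero => S S west S west S west S E zero => push zero S west S west S west S E zero => push zero push zero west S west S west S E zero => push zero push zero west E zero west S west S E zero => push zero push zero west push zero west S west S E zero => push zero push zero west push zero west push zero west S E zero => push zero push zero west push zero west push zero west push zero E zero => push zero push zero west push zero west push zero west push zero push west zero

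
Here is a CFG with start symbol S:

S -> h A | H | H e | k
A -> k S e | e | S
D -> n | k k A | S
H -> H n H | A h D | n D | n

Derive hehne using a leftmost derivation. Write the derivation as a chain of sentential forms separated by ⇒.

S ⇒ H   [S -> H]
H ⇒ AhD   [H -> A h D]
AhD ⇒ ShD   [A -> S]
ShD ⇒ hAhD   [S -> h A]
hAhD ⇒ hehD   [A -> e]
hehD ⇒ hehS   [D -> S]
hehS ⇒ hehHe   [S -> H e]
hehHe ⇒ hehne   [H -> n]

S⇒H⇒AhD⇒ShD⇒hAhD⇒hehD⇒hehS⇒hehHe⇒hehne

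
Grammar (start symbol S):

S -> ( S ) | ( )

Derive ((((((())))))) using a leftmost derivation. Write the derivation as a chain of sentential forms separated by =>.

S => (S)   [S -> ( S )]
(S) => ((S))   [S -> ( S )]
((S)) => (((S)))   [S -> ( S )]
(((S))) => ((((S))))   [S -> ( S )]
((((S)))) => (((((S)))))   [S -> ( S )]
(((((S))))) => ((((((S))))))   [S -> ( S )]
((((((S)))))) => ((((((()))))))   [S -> ( )]

S => (S) => ((S)) => (((S))) => ((((S)))) => (((((S))))) => ((((((S)))))) => ((((((()))))))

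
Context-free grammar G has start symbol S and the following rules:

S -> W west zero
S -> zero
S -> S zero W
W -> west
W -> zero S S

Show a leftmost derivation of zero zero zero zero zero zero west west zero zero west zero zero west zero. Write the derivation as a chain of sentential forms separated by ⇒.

S ⇒ W west zero   [S -> W west zero]
W west zero ⇒ zero S S west zero   [W -> zero S S]
zero S S west zero ⇒ zero S zero W S west zero   [S -> S zero W]
zero S zero W S west zero ⇒ zero zero zero W S west zero   [S -> zero]
zero zero zero W S west zero ⇒ zero zero zero zero S S S west zero   [W -> zero S S]
zero zero zero zero S S S west zero ⇒ zero zero zero zero zero S S west zero   [S -> zero]
zero zero zero zero zero S S west zero ⇒ zero zero zero zero zero W west zero S west zero   [S -> W west zero]
zero zero zero zero zero W west zero S west zero ⇒ zero zero zero zero zero zero S S west zero S west zero   [W -> zero S S]
zero zero zero zero zero zero S S west zero S west zero ⇒ zero zero zero zero zero zero W west zero S west zero S west zero   [S -> W west zero]
zero zero zero zero zero zero W west zero S west zero S west zero ⇒ zero zero zero zero zero zero west west zero S west zero S west zero   [W -> west]
zero zero zero zero zero zero west west zero S west zero S west zero ⇒ zero zero zero zero zero zero west west zero zero west zero S west zero   [S -> zero]
zero zero zero zero zero zero west west zero zero west zero S west zero ⇒ zero zero zero zero zero zero west west zero zero west zero zero west zero   [S -> zero]

S ⇒ W west zero ⇒ zero S S west zero ⇒ zero S zero W S west zero ⇒ zero zero zero W S west zero ⇒ zero zero zero zero S S S west zero ⇒ zero zero zero zero zero S S west zero ⇒ zero zero zero zero zero W west zero S west zero ⇒ zero zero zero zero zero zero S S west zero S west zero ⇒ zero zero zero zero zero zero W west zero S west zero S west zero ⇒ zero zero zero zero zero zero west west zero S west zero S west zero ⇒ zero zero zero zero zero zero west west zero zero west zero S west zero ⇒ zero zero zero zero zero zero west west zero zero west zero zero west zero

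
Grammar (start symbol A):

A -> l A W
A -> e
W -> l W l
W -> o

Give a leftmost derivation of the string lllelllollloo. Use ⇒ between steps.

A ⇒ lAW ⇒ llAWW ⇒ lllAWWW ⇒ llleWWW ⇒ lllelWlWW ⇒ lllellWllWW ⇒ lllelllWlllWW ⇒ lllelllolllWW ⇒ lllelllollloW ⇒ lllelllollloo

A ⇒ lAW   [A -> l A W]
lAW ⇒ llAWW   [A -> l A W]
llAWW ⇒ lllAWWW   [A -> l A W]
lllAWWW ⇒ llleWWW   [A -> e]
llleWWW ⇒ lllelWlWW   [W -> l W l]
lllelWlWW ⇒ lllellWllWW   [W -> l W l]
lllellWllWW ⇒ lllelllWlllWW   [W -> l W l]
lllelllWlllWW ⇒ lllelllolllWW   [W -> o]
lllelllolllWW ⇒ lllelllollloW   [W -> o]
lllelllollloW ⇒ lllelllollloo   [W -> o]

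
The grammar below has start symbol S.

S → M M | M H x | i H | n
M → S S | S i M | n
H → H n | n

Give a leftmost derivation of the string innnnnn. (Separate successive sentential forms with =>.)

S => iH => iHn => iHnn => iHnnn => iHnnnn => iHnnnnn => innnnnn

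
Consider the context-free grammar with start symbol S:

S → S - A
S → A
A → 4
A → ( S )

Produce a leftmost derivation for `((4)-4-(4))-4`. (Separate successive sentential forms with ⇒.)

S ⇒ S-A   [S → S - A]
S-A ⇒ A-A   [S → A]
A-A ⇒ (S)-A   [A → ( S )]
(S)-A ⇒ (S-A)-A   [S → S - A]
(S-A)-A ⇒ (S-A-A)-A   [S → S - A]
(S-A-A)-A ⇒ (A-A-A)-A   [S → A]
(A-A-A)-A ⇒ ((S)-A-A)-A   [A → ( S )]
((S)-A-A)-A ⇒ ((A)-A-A)-A   [S → A]
((A)-A-A)-A ⇒ ((4)-A-A)-A   [A → 4]
((4)-A-A)-A ⇒ ((4)-4-A)-A   [A → 4]
((4)-4-A)-A ⇒ ((4)-4-(S))-A   [A → ( S )]
((4)-4-(S))-A ⇒ ((4)-4-(A))-A   [S → A]
((4)-4-(A))-A ⇒ ((4)-4-(4))-A   [A → 4]
((4)-4-(4))-A ⇒ ((4)-4-(4))-4   [A → 4]

S⇒S-A⇒A-A⇒(S)-A⇒(S-A)-A⇒(S-A-A)-A⇒(A-A-A)-A⇒((S)-A-A)-A⇒((A)-A-A)-A⇒((4)-A-A)-A⇒((4)-4-A)-A⇒((4)-4-(S))-A⇒((4)-4-(A))-A⇒((4)-4-(4))-A⇒((4)-4-(4))-4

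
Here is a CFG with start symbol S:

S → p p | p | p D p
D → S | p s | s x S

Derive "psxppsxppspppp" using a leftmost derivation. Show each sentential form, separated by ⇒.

S ⇒ pDp ⇒ psxSp ⇒ psxpDpp ⇒ psxpSpp ⇒ psxppDppp ⇒ psxppsxSppp ⇒ psxppsxpDpppp ⇒ psxppsxppspppp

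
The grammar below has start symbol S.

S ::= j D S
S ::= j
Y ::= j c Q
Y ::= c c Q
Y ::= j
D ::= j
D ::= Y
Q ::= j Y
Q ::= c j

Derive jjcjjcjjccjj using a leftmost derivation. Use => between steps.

S => jDS => jYS => jjcQS => jjcjYS => jjcjjcQS => jjcjjcjYS => jjcjjcjjcQS => jjcjjcjjccjS => jjcjjcjjccjj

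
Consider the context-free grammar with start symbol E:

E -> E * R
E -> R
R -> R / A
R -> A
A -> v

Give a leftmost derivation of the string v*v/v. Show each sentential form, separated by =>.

E => E*R   [E -> E * R]
E*R => R*R   [E -> R]
R*R => A*R   [R -> A]
A*R => v*R   [A -> v]
v*R => v*R/A   [R -> R / A]
v*R/A => v*A/A   [R -> A]
v*A/A => v*v/A   [A -> v]
v*v/A => v*v/v   [A -> v]

E => E*R => R*R => A*R => v*R => v*R/A => v*A/A => v*v/A => v*v/v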